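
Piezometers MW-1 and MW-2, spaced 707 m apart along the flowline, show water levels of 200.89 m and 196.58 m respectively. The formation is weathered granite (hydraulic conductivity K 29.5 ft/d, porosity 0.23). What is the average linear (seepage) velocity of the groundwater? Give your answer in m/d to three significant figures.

Hydraulic gradient i = (200.89 − 196.58) / 707 = 4.31 / 707 = 0.006096
K = 29.5 ft/d × 0.3048 = 8.992 m/d
q = Ki = 8.992 × 0.006096 = 0.05481 m/d
Average linear velocity = 0.05481 / 0.23 = 0.2383 m/d

0.238 m/d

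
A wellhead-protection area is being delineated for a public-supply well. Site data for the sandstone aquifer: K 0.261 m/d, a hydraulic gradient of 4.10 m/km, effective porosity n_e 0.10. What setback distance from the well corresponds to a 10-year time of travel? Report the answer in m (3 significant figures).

39.1 m

Specific discharge q = 0.261 × 0.0041 = 0.001070 m/d
v = Ki/n = 0.261·0.0041/0.10 = 0.01070 m/d
T = 10 yr × 365 = 3650 d
L = v × T = 0.01070 × 3650 = 39.06 m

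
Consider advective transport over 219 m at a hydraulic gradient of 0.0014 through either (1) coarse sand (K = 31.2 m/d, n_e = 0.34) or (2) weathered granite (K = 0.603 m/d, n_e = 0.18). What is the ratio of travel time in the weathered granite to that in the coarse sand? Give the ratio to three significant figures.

27.4

Unit 1 (coarse sand): v = 31.2×0.0014/0.34 = 0.1285 m/d, t = 219/0.1285 = 1705 d
Unit 2 (weathered granite): v = 0.603×0.0014/0.18 = 0.004690 m/d, t = 219/0.004690 = 46700 d
t(weathered granite) / t(coarse sand) = 46700/1705 = 27.4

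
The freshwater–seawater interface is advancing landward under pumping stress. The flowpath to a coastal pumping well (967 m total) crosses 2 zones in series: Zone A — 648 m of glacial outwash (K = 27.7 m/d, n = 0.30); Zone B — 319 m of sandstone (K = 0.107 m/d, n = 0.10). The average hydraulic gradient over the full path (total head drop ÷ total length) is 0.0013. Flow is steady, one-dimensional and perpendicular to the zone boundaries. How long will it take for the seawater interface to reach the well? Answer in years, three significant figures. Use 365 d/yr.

Steady 1-D flow in series ⇒ the Darcy flux q is identical in every zone and the zone head losses add (resistances L/K in series).
Σ(L/K) = 648/27.7 + 319/0.107 = 23.39 + 2981 = 3005 d
K_eq = L_total / Σ(L/K) = 967 / 3005 = 0.3218 m/d
q = K_eq · i = 0.3218 × 0.0013 = 4.184e-4 m/d (same in every zone)
Zone A: v = q/n = 4.184e-4/0.30 = 0.001395 m/d → t_A = 648/0.001395 = 464700 d
Zone B: v = q/n = 4.184e-4/0.10 = 0.004184 m/d → t_B = 319/0.004184 = 76250 d
Total t = 464700 + 76250 = 540900 d
   = 540900 / 365 = 1480 yr

1480 years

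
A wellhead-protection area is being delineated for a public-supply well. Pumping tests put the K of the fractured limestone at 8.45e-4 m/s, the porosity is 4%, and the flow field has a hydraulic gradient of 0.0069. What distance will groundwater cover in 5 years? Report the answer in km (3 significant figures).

23.0 km

K = 8.45e-4 m/s × 86400 s/d = 73.01 m/d
Darcy flux q = K·i = 73.01 × 0.0069 = 0.5038 m/d
v = Ki/n = 73.01·0.0069/0.04 = 12.59 m/d
T = 5 yr × 365 = 1825 d
L = v × T = 12.59 × 1825 = 22980 m
   = 23.0 km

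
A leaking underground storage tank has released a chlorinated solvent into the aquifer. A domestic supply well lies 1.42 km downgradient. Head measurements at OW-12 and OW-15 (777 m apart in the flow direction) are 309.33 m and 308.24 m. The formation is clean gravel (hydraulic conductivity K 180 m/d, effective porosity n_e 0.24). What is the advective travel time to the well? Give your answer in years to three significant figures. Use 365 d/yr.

Hydraulic gradient i = (309.33 − 308.24) / 777 = 1.09 / 777 = 0.001403
Specific discharge q = 180 × 0.001403 = 0.2525 m/d
v = Ki/n = 180·0.001403/0.24 = 1.052 m/d
L = 1.42 km = 1420 m
t = L / v = 1420 / 1.052 = 1350 d
   = 1350 / 365 = 3.70 yr

3.70 years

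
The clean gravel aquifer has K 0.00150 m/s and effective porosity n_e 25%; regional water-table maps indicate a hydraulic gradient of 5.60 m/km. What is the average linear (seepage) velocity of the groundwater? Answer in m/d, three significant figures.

K = 0.00150 m/s × 86400 s/d = 129.6 m/d
Darcy flux q = K·i = 129.6 × 0.0056 = 0.7258 m/d
Seepage velocity v = q / n = 0.7258 / 0.25 = 2.903 m/d

2.90 m/d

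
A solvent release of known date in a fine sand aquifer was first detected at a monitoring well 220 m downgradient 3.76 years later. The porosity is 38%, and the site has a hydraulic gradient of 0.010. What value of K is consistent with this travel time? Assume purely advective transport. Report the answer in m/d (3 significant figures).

6.09 m/d

t = 3.76 years = 1372 d
v = L / t = 220 / 1372 = 0.1603 m/d
K = v · n / i = 0.1603 × 0.38 / 0.010 = 6.09 m/d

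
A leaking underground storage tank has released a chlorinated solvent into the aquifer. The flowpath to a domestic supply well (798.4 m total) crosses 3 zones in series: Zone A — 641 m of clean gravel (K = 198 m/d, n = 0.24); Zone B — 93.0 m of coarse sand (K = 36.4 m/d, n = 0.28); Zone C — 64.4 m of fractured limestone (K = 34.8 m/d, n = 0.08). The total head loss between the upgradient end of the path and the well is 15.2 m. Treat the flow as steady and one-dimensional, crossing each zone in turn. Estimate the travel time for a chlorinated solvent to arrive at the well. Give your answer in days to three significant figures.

Continuity: the same q passes through each zone, so ΔH = q·Σ(L_j/K_j) — the zones act as resistances in series.
Σ(L/K) = 641/198 + 93.0/36.4 + 64.4/34.8 = 3.237 + 2.555 + 1.851 = 7.643 d
q = ΔH / Σ(L/K) = 15.2 / 7.643 = 1.989 m/d (same in every zone)
Zone A: v = q/n = 1.989/0.24 = 8.287 m/d → t_A = 641/8.287 = 77.35 d
Zone B: v = q/n = 1.989/0.28 = 7.103 m/d → t_B = 93.0/7.103 = 13.09 d
Zone C: v = q/n = 1.989/0.08 = 24.86 m/d → t_C = 64.4/24.86 = 2.591 d
Total t = 77.35 + 13.09 + 2.591 = 93.04 d

93.0 days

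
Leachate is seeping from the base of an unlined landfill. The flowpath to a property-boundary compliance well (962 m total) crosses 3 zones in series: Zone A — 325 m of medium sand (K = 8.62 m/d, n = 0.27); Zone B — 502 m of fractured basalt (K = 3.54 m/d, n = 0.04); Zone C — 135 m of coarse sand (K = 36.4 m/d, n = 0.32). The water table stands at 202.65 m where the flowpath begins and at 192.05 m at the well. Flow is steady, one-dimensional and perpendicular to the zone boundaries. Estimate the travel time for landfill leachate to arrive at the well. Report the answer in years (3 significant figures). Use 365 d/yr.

7.15 years

Total head drop ΔH = 202.65 − 192.05 = 10.60 m
Continuity: the same q passes through each zone, so ΔH = q·Σ(L_j/K_j) — the zones act as resistances in series.
Σ(L/K) = 325/8.62 + 502/3.54 + 135/36.4 = 37.70 + 141.8 + 3.709 = 183.2 d
q = ΔH / Σ(L/K) = 10.60 / 183.2 = 0.05785 m/d (same in every zone)
Zone A: v = q/n = 0.05785/0.27 = 0.2143 m/d → t_A = 325/0.2143 = 1517 d
Zone B: v = q/n = 0.05785/0.04 = 1.446 m/d → t_B = 502/1.446 = 347.1 d
Zone C: v = q/n = 0.05785/0.32 = 0.1808 m/d → t_C = 135/0.1808 = 746.7 d
Total t = 1517 + 347.1 + 746.7 = 2611 d
   = 2611 / 365 = 7.15 yr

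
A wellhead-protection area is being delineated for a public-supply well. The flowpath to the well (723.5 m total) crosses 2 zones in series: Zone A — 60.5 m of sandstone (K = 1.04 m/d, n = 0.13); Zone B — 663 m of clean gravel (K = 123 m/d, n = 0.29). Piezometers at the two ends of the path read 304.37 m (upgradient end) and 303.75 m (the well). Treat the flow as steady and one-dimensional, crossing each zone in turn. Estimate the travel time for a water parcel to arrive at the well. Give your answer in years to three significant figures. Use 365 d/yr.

56.2 years

Total head drop ΔH = 304.37 − 303.75 = 0.62 m
Continuity: the same q passes through each zone, so ΔH = q·Σ(L_j/K_j) — the zones act as resistances in series.
Σ(L/K) = 60.5/1.04 + 663/123 = 58.17 + 5.390 = 63.56 d
q = ΔH / Σ(L/K) = 0.62 / 63.56 = 0.009754 m/d (same in every zone)
Zone A: v = q/n = 0.009754/0.13 = 0.07503 m/d → t_A = 60.5/0.07503 = 806.3 d
Zone B: v = q/n = 0.009754/0.29 = 0.03363 m/d → t_B = 663/0.03363 = 19710 d
Total t = 806.3 + 19710 = 20520 d
   = 20520 / 365 = 56.2 yr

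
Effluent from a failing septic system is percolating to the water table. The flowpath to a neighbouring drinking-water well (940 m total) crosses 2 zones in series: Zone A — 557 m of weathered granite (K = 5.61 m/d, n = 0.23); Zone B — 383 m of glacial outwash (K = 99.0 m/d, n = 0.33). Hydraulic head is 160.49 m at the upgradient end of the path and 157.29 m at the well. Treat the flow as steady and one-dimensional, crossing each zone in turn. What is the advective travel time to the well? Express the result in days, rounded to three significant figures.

8200 days

Total head drop ΔH = 160.49 − 157.29 = 3.20 m
Continuity: the same q passes through each zone, so ΔH = q·Σ(L_j/K_j) — the zones act as resistances in series.
Σ(L/K) = 557/5.61 + 383/99.0 = 99.29 + 3.869 = 103.2 d
q = ΔH / Σ(L/K) = 3.20 / 103.2 = 0.03102 m/d (same in every zone)
Zone A: v = q/n = 0.03102/0.23 = 0.1349 m/d → t_A = 557/0.1349 = 4130 d
Zone B: v = q/n = 0.03102/0.33 = 0.09400 m/d → t_B = 383/0.09400 = 4074 d
Total t = 4130 + 4074 = 8204 d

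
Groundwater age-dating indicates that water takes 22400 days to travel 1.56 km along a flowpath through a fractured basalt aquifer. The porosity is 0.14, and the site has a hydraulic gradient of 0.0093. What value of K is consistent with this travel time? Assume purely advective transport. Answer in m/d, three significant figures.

L = 1.56 km = 1560 m
v = L / t = 1560 / 22400 = 0.06964 m/d
K = v · n / i = 0.06964 × 0.14 / 0.0093 = 1.05 m/d

1.05 m/d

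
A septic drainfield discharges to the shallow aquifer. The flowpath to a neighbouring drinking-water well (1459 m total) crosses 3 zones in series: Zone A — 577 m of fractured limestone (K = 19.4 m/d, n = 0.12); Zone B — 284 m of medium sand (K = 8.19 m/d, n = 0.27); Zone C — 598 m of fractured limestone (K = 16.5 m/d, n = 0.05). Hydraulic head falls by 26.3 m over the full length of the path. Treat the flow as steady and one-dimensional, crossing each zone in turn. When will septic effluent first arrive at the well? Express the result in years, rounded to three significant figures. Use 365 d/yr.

1.84 years

Steady 1-D flow in series ⇒ the Darcy flux q is identical in every zone and the zone head losses add (resistances L/K in series).
Σ(L/K) = 577/19.4 + 284/8.19 + 598/16.5 = 29.74 + 34.68 + 36.24 = 100.7 d
q = ΔH / Σ(L/K) = 26.3 / 100.7 = 0.2613 m/d (same in every zone)
Zone A: v = q/n = 0.2613/0.12 = 2.177 m/d → t_A = 577/2.177 = 265.0 d
Zone B: v = q/n = 0.2613/0.27 = 0.9677 m/d → t_B = 284/0.9677 = 293.5 d
Zone C: v = q/n = 0.2613/0.05 = 5.225 m/d → t_C = 598/5.225 = 114.4 d
Total t = 265.0 + 293.5 + 114.4 = 672.9 d
   = 672.9 / 365 = 1.84 yr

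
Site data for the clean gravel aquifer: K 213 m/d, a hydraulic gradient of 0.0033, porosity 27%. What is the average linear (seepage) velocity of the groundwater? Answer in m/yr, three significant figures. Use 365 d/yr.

Darcy flux q = K·i = 213 × 0.0033 = 0.7029 m/d
Seepage velocity v = q / n = 0.7029 / 0.27 = 2.603 m/d
   = 2.603 × 365 = 950 m/yr

950 m/yr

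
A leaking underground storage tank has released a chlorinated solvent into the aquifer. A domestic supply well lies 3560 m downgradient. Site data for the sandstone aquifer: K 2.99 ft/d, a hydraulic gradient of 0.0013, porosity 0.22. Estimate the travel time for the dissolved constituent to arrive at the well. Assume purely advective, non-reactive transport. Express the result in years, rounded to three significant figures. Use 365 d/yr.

K = 2.99 ft/d × 0.3048 = 0.9114 m/d
Specific discharge q = 0.9114 × 0.0013 = 0.001185 m/d
v_s = q/n_e = 0.001185/0.22 = 0.005385 m/d
t = L / v = 3560 / 0.005385 = 661100 d
   = 661100 / 365 = 1810 yr

1810 years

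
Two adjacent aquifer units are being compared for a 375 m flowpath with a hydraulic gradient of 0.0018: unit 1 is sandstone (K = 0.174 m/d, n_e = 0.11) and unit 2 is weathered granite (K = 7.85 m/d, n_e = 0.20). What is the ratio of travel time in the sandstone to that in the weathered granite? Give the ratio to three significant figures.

24.8

Unit 1 (sandstone): v = 0.174×0.0018/0.11 = 0.002847 m/d, t = 375/0.002847 = 131700 d
Unit 2 (weathered granite): v = 7.85×0.0018/0.20 = 0.07065 m/d, t = 375/0.07065 = 5308 d
t(sandstone) / t(weathered granite) = 131700/5308 = 24.8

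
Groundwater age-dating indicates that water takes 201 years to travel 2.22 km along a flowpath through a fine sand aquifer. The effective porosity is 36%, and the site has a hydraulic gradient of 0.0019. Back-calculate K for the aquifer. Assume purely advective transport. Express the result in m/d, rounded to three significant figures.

t = 201 years = 73370 d
L = 2.22 km = 2220 m
v = L / t = 2220 / 73370 = 0.03026 m/d
K = v · n / i = 0.03026 × 0.36 / 0.0019 = 5.73 m/d

5.73 m/d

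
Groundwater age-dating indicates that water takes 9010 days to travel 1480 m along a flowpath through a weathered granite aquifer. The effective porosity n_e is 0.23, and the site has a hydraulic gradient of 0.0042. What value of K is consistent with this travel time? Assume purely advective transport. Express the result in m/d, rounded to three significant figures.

9.00 m/d

v = L / t = 1480 / 9010 = 0.1643 m/d
K = v · n / i = 0.1643 × 0.23 / 0.0042 = 9.00 m/d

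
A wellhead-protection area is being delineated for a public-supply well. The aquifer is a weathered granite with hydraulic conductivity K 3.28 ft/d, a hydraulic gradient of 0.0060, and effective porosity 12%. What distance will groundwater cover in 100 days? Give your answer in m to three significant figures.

5.00 m

K = 3.28 ft/d × 0.3048 = 0.9997 m/d
Specific discharge q = 0.9997 × 0.0060 = 0.005998 m/d
v_s = q/n_e = 0.005998/0.12 = 0.04999 m/d
L = v × T = 0.04999 × 100 = 4.999 m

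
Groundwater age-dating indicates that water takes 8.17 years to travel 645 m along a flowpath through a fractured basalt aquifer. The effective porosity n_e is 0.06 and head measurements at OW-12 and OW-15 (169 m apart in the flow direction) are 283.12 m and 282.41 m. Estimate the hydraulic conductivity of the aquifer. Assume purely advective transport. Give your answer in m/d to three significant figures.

Hydraulic gradient i = (283.12 − 282.41) / 169 = 0.71 / 169 = 0.004201
t = 8.17 years = 2982 d
v = L / t = 645 / 2982 = 0.2163 m/d
K = v · n / i = 0.2163 × 0.06 / 0.004201 = 3.09 m/d

3.09 m/d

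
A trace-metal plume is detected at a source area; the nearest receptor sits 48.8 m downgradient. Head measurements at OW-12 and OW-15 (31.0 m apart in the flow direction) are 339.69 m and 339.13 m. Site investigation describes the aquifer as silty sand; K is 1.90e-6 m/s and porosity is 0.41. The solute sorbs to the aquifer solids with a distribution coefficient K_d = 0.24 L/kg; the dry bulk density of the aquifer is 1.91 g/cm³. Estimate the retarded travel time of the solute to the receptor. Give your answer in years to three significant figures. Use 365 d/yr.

Hydraulic gradient i = (339.69 − 339.13) / 31.0 = 0.56 / 31.0 = 0.01806
K = 1.90e-6 m/s × 86400 s/d = 0.1642 m/d
Specific discharge q = 0.1642 × 0.01806 = 0.002965 m/d
Seepage velocity v = q / n = 0.002965 / 0.41 = 0.007233 m/d
Retardation R = 1 + ρ_b·K_d/n = 1 + 1.91×0.24/0.41 = 2.118
Contaminant velocity v_c = v/R = 0.007233/2.118 = 0.003415 m/d
t = L/v_c = 48.8/0.003415 = 14290 d
   = 14290/365 = 39.2 yr

39.2 years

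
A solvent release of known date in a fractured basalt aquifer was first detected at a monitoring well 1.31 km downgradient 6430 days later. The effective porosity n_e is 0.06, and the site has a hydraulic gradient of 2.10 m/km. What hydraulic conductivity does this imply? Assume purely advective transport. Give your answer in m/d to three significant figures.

5.82 m/d

L = 1.31 km = 1310 m
v = L / t = 1310 / 6430 = 0.2037 m/d
K = v · n / i = 0.2037 × 0.06 / 0.0021 = 5.82 m/d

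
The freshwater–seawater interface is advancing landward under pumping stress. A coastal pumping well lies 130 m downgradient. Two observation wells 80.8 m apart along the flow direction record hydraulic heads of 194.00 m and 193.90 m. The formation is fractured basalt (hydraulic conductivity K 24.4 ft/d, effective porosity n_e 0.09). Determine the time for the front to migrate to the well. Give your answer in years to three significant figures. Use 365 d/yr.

Hydraulic gradient i = (194.00 − 193.90) / 80.8 = 0.10 / 80.8 = 0.001238
K = 24.4 ft/d × 0.3048 = 7.437 m/d
Specific discharge q = 7.437 × 0.001238 = 0.009204 m/d
v = Ki/n = 7.437·0.001238/0.09 = 0.1023 m/d
t = L / v = 130 / 0.1023 = 1271 d
   = 1271 / 365 = 3.48 yr

3.48 years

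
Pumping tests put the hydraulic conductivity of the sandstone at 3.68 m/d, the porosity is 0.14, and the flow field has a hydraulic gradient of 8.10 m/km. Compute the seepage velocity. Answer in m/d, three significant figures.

q = Ki = 3.68 × 0.0081 = 0.02981 m/d
Seepage velocity v = q / n = 0.02981 / 0.14 = 0.2129 m/d

0.213 m/d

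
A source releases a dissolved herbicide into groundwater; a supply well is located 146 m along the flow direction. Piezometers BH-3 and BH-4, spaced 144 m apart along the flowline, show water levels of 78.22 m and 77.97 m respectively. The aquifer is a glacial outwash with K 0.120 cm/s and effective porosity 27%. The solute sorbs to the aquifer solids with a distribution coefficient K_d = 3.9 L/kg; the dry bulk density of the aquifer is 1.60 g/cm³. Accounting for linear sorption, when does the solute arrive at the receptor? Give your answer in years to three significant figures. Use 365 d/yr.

Hydraulic gradient i = (78.22 − 77.97) / 144 = 0.25 / 144 = 0.001736
K = 0.120 cm/s × 864 = 103.7 m/d
q = Ki = 103.7 × 0.001736 = 0.1800 m/d
Seepage velocity v = q / n = 0.1800 / 0.27 = 0.6667 m/d
Retardation R = 1 + ρ_b·K_d/n = 1 + 1.60×3.9/0.27 = 24.11
Contaminant velocity v_c = v/R = 0.6667/24.11 = 0.02765 m/d
t = L/v_c = 146/0.02765 = 5280 d
   = 5280/365 = 14.5 yr

14.5 years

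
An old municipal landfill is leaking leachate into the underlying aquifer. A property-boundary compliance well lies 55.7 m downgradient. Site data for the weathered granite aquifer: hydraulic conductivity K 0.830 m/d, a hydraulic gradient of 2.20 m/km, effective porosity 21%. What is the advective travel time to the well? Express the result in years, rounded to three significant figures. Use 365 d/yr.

17.6 years

Specific discharge q = 0.830 × 0.0022 = 0.001826 m/d
v = Ki/n = 0.830·0.0022/0.21 = 0.008695 m/d
t = L / v = 55.7 / 0.008695 = 6406 d
   = 6406 / 365 = 17.6 yr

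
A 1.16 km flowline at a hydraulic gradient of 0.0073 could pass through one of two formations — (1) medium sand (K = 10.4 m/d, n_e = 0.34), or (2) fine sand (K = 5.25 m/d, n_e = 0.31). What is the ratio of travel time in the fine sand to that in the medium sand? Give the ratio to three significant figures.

1.81

Unit 1 (medium sand): v = 10.4×0.0073/0.34 = 0.2233 m/d, t = 1160/0.2233 = 5195 d
Unit 2 (fine sand): v = 5.25×0.0073/0.31 = 0.1236 m/d, t = 1160/0.1236 = 9383 d
t(fine sand) / t(medium sand) = 9383/5195 = 1.81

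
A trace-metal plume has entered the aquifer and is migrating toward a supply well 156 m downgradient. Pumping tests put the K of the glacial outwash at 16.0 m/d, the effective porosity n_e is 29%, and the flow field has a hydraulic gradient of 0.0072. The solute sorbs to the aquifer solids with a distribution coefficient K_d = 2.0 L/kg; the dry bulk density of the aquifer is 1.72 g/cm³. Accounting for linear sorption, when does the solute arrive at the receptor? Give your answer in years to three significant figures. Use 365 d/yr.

13.8 years

Specific discharge q = 16.0 × 0.0072 = 0.1152 m/d
v = Ki/n = 16.0·0.0072/0.29 = 0.3972 m/d
Retardation R = 1 + ρ_b·K_d/n = 1 + 1.72×2.0/0.29 = 12.86
Contaminant velocity v_c = v/R = 0.3972/12.86 = 0.03088 m/d
t = L/v_c = 156/0.03088 = 5051 d
   = 5051/365 = 13.8 yr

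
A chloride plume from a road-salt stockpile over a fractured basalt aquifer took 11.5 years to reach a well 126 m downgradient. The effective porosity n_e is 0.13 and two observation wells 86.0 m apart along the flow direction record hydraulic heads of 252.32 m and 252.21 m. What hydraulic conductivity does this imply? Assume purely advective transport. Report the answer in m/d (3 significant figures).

3.05 m/d

Hydraulic gradient i = (252.32 − 252.21) / 86.0 = 0.11 / 86.0 = 0.001279
t = 11.5 years = 4198 d
v = L / t = 126 / 4198 = 0.03002 m/d
K = v · n / i = 0.03002 × 0.13 / 0.001279 = 3.05 m/d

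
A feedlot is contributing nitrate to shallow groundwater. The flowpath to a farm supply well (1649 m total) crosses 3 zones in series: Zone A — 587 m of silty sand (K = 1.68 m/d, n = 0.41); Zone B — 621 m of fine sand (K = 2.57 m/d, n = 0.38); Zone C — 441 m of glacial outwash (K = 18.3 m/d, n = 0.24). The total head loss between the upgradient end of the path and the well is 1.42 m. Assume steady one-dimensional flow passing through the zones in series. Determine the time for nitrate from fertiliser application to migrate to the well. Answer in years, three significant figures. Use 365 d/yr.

691 years

Steady 1-D flow in series ⇒ the Darcy flux q is identical in every zone and the zone head losses add (resistances L/K in series).
Σ(L/K) = 587/1.68 + 621/2.57 + 441/18.3 = 349.4 + 241.6 + 24.10 = 615.1 d
q = ΔH / Σ(L/K) = 1.42 / 615.1 = 0.002308 m/d (same in every zone)
Zone A: v = q/n = 0.002308/0.41 = 0.005630 m/d → t_A = 587/0.005630 = 104300 d
Zone B: v = q/n = 0.002308/0.38 = 0.006075 m/d → t_B = 621/0.006075 = 102200 d
Zone C: v = q/n = 0.002308/0.24 = 0.009618 m/d → t_C = 441/0.009618 = 45850 d
Total t = 104300 + 102200 + 45850 = 252300 d
   = 252300 / 365 = 691 yr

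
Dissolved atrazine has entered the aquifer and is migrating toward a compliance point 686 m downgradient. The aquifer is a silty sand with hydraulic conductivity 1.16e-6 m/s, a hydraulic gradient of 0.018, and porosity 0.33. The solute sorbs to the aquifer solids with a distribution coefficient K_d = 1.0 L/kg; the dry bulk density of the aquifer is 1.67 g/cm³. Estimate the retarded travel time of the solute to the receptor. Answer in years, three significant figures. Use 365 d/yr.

2080 years

K = 1.16e-6 m/s × 86400 s/d = 0.1002 m/d
Darcy flux q = K·i = 0.1002 × 0.018 = 0.001804 m/d
v = Ki/n = 0.1002·0.018/0.33 = 0.005467 m/d
Retardation R = 1 + ρ_b·K_d/n = 1 + 1.67×1.0/0.33 = 6.061
Contaminant velocity v_c = v/R = 0.005467/6.061 = 9.020e-4 m/d
t = L/v_c = 686/9.020e-4 = 760500 d
   = 760500/365 = 2080 yr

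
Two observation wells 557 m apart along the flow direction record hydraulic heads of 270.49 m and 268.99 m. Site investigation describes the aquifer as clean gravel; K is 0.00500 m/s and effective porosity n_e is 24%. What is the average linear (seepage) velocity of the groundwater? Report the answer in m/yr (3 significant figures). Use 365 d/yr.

1770 m/yr

Hydraulic gradient i = (270.49 − 268.99) / 557 = 1.50 / 557 = 0.002693
K = 0.00500 m/s × 86400 s/d = 432.0 m/d
Darcy flux q = K·i = 432.0 × 0.002693 = 1.163 m/d
v_s = q/n_e = 1.163/0.24 = 4.847 m/d
   = 4.847 × 365 = 1770 m/yr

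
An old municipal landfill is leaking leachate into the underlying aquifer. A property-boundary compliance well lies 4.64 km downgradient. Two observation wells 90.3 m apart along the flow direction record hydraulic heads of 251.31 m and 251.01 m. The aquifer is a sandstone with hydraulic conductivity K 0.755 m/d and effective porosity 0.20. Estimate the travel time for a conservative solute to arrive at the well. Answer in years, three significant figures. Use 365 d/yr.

1010 years

Hydraulic gradient i = (251.31 − 251.01) / 90.3 = 0.30 / 90.3 = 0.003322
Darcy flux q = K·i = 0.755 × 0.003322 = 0.002508 m/d
Average linear velocity = 0.002508 / 0.20 = 0.01254 m/d
L = 4.64 km = 4640 m
t = L / v = 4640 / 0.01254 = 370000 d
   = 370000 / 365 = 1010 yr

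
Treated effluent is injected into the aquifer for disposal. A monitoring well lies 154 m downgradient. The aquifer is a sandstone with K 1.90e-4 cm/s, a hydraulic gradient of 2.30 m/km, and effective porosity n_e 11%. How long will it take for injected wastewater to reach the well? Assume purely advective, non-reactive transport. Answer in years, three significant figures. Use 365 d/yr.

K = 1.90e-4 cm/s × 864 = 0.1642 m/d
q = Ki = 0.1642 × 0.0023 = 3.776e-4 m/d
v = Ki/n = 0.1642·0.0023/0.11 = 0.003432 m/d
t = L / v = 154 / 0.003432 = 44870 d
   = 44870 / 365 = 123 yr

123 years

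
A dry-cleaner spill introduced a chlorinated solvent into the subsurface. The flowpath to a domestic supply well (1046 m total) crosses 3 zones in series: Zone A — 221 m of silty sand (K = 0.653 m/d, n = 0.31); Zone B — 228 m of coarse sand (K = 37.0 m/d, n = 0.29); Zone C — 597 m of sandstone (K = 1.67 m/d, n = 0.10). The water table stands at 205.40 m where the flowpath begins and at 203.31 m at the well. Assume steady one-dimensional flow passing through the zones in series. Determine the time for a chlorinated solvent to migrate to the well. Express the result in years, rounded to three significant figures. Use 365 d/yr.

179 years

Total head drop ΔH = 205.40 − 203.31 = 2.09 m
Continuity: the same q passes through each zone, so ΔH = q·Σ(L_j/K_j) — the zones act as resistances in series.
Σ(L/K) = 221/0.653 + 228/37.0 + 597/1.67 = 338.4 + 6.162 + 357.5 = 702.1 d
q = ΔH / Σ(L/K) = 2.09 / 702.1 = 0.002977 m/d (same in every zone)
Zone A: v = q/n = 0.002977/0.31 = 0.009603 m/d → t_A = 221/0.009603 = 23010 d
Zone B: v = q/n = 0.002977/0.29 = 0.01026 m/d → t_B = 228/0.01026 = 22210 d
Zone C: v = q/n = 0.002977/0.10 = 0.02977 m/d → t_C = 597/0.02977 = 20050 d
Total t = 23010 + 22210 + 20050 = 65280 d
   = 65280 / 365 = 179 yr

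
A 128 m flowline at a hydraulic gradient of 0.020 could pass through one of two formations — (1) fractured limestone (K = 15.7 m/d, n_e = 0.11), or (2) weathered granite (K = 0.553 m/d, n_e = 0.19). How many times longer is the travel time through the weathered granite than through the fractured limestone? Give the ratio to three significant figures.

49.0

Unit 1 (fractured limestone): v = 15.7×0.020/0.11 = 2.855 m/d, t = 128/2.855 = 44.84 d
Unit 2 (weathered granite): v = 0.553×0.020/0.19 = 0.05821 m/d, t = 128/0.05821 = 2199 d
t(weathered granite) / t(fractured limestone) = 2199/44.84 = 49.0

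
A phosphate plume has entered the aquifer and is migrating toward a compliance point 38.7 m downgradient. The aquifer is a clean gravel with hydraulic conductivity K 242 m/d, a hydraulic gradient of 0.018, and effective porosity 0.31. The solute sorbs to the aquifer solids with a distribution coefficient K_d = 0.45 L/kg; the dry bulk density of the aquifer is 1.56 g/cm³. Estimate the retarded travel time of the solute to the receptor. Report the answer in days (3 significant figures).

Specific discharge q = 242 × 0.018 = 4.356 m/d
Seepage velocity v = q / n = 4.356 / 0.31 = 14.05 m/d
Retardation R = 1 + ρ_b·K_d/n = 1 + 1.56×0.45/0.31 = 3.265
Contaminant velocity v_c = v/R = 14.05/3.265 = 4.304 m/d
t = L/v_c = 38.7/4.304 = 8.991 d

8.99 days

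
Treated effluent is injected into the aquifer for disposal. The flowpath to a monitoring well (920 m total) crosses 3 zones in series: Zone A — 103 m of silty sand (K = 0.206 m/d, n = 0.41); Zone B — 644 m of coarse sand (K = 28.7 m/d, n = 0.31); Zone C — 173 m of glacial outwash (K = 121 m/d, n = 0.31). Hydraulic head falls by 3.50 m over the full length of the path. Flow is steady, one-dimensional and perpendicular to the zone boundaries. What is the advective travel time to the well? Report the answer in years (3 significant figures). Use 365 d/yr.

Continuity: the same q passes through each zone, so ΔH = q·Σ(L_j/K_j) — the zones act as resistances in series.
Σ(L/K) = 103/0.206 + 644/28.7 + 173/121 = 500.0 + 22.44 + 1.430 = 523.9 d
q = ΔH / Σ(L/K) = 3.50 / 523.9 = 0.006681 m/d (same in every zone)
Zone A: v = q/n = 0.006681/0.41 = 0.01630 m/d → t_A = 103/0.01630 = 6321 d
Zone B: v = q/n = 0.006681/0.31 = 0.02155 m/d → t_B = 644/0.02155 = 29880 d
Zone C: v = q/n = 0.006681/0.31 = 0.02155 m/d → t_C = 173/0.02155 = 8027 d
Total t = 6321 + 29880 + 8027 = 44230 d
   = 44230 / 365 = 121 yr

121 years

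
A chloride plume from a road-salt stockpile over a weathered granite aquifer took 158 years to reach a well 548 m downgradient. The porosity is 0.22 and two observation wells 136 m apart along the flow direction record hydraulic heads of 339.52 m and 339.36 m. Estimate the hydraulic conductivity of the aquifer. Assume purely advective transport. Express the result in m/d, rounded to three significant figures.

1.78 m/d

Hydraulic gradient i = (339.52 − 339.36) / 136 = 0.16 / 136 = 0.001176
t = 158 years = 57670 d
v = L / t = 548 / 57670 = 0.009502 m/d
K = v · n / i = 0.009502 × 0.22 / 0.001176 = 1.78 m/d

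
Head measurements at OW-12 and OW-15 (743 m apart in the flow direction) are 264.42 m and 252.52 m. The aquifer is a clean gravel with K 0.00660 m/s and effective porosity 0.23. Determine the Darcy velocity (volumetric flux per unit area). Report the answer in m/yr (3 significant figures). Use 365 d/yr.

Hydraulic gradient i = (264.42 − 252.52) / 743 = 11.90 / 743 = 0.01602
K = 0.00660 m/s × 86400 s/d = 570.2 m/d
Darcy flux q = K·i = 570.2 × 0.01602 = 9.133 m/d
   = 9.133 × 365 = 3330 m/yr

3330 m/yr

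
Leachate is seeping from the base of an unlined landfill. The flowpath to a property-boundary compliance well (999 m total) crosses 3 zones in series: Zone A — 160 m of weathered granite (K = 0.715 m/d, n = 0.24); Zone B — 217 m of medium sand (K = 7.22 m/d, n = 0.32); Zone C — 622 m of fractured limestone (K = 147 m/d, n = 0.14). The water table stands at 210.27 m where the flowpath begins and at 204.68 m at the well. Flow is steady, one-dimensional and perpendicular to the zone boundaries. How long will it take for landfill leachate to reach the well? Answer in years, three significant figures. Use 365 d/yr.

Total head drop ΔH = 210.27 − 204.68 = 5.59 m
Continuity: the same q passes through each zone, so ΔH = q·Σ(L_j/K_j) — the zones act as resistances in series.
Σ(L/K) = 160/0.715 + 217/7.22 + 622/147 = 223.8 + 30.06 + 4.231 = 258.1 d
q = ΔH / Σ(L/K) = 5.59 / 258.1 = 0.02166 m/d (same in every zone)
Zone A: v = q/n = 0.02166/0.24 = 0.09026 m/d → t_A = 160/0.09026 = 1773 d
Zone B: v = q/n = 0.02166/0.32 = 0.06769 m/d → t_B = 217/0.06769 = 3206 d
Zone C: v = q/n = 0.02166/0.14 = 0.1547 m/d → t_C = 622/0.1547 = 4020 d
Total t = 1773 + 3206 + 4020 = 8999 d
   = 8999 / 365 = 24.7 yr

24.7 years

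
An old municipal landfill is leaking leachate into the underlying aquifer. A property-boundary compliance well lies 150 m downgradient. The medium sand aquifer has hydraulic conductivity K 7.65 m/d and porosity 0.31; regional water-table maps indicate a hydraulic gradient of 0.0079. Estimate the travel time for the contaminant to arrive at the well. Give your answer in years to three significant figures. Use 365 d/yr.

Specific discharge q = 7.65 × 0.0079 = 0.06044 m/d
Average linear velocity = 0.06044 / 0.31 = 0.1950 m/d
t = L / v = 150 / 0.1950 = 769.4 d
   = 769.4 / 365 = 2.11 yr

2.11 years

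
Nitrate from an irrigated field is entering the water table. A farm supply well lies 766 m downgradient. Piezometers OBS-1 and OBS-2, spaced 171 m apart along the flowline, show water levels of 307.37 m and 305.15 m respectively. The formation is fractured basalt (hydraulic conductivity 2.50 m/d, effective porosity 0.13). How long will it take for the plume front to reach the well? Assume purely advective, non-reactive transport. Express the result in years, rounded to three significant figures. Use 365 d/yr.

8.41 years

Hydraulic gradient i = (307.37 − 305.15) / 171 = 2.22 / 171 = 0.01298
q = Ki = 2.50 × 0.01298 = 0.03246 m/d
Seepage velocity v = q / n = 0.03246 / 0.13 = 0.2497 m/d
t = L / v = 766 / 0.2497 = 3068 d
   = 3068 / 365 = 8.41 yr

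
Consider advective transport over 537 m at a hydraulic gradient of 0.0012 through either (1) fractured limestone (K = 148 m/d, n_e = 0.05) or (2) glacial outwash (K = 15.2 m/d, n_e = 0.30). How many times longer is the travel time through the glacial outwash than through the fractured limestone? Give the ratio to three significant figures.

58.4

Unit 1 (fractured limestone): v = 148×0.0012/0.05 = 3.552 m/d, t = 537/3.552 = 151.2 d
Unit 2 (glacial outwash): v = 15.2×0.0012/0.30 = 0.06080 m/d, t = 537/0.06080 = 8832 d
t(glacial outwash) / t(fractured limestone) = 8832/151.2 = 58.4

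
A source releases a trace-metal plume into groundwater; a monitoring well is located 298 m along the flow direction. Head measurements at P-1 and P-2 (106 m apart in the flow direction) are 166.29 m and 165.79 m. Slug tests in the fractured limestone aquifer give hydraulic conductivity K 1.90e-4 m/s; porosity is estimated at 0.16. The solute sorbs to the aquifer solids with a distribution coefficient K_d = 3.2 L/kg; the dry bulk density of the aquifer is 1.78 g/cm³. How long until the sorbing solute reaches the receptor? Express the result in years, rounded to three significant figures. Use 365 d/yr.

61.7 years

Hydraulic gradient i = (166.29 − 165.79) / 106 = 0.50 / 106 = 0.004717
K = 1.90e-4 m/s × 86400 s/d = 16.42 m/d
Specific discharge q = 16.42 × 0.004717 = 0.07743 m/d
v = Ki/n = 16.42·0.004717/0.16 = 0.4840 m/d
Retardation R = 1 + ρ_b·K_d/n = 1 + 1.78×3.2/0.16 = 36.60
Contaminant velocity v_c = v/R = 0.4840/36.60 = 0.01322 m/d
t = L/v_c = 298/0.01322 = 22540 d
   = 22540/365 = 61.7 yr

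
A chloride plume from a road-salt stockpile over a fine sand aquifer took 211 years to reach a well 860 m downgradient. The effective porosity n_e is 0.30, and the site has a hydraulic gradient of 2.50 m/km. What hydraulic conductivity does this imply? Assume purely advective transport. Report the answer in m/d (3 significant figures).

1.34 m/d

t = 211 years = 77020 d
v = L / t = 860 / 77020 = 0.01117 m/d
K = v · n / i = 0.01117 × 0.30 / 0.0025 = 1.34 m/d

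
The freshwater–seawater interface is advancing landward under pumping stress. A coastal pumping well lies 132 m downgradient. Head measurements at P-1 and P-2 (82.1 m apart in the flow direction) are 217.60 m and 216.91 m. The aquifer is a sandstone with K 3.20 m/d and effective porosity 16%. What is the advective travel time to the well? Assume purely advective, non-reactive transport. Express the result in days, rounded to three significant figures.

785 days

Hydraulic gradient i = (217.60 − 216.91) / 82.1 = 0.69 / 82.1 = 0.008404
Specific discharge q = 3.20 × 0.008404 = 0.02689 m/d
Seepage velocity v = q / n = 0.02689 / 0.16 = 0.1681 m/d
t = L / v = 132 / 0.1681 = 785.3 d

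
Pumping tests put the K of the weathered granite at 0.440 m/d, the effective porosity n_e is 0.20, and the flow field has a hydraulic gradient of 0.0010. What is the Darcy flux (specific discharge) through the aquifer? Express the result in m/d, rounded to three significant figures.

Specific discharge q = 0.440 × 0.0010 = 4.400e-4 m/d

4.40e-4 m/d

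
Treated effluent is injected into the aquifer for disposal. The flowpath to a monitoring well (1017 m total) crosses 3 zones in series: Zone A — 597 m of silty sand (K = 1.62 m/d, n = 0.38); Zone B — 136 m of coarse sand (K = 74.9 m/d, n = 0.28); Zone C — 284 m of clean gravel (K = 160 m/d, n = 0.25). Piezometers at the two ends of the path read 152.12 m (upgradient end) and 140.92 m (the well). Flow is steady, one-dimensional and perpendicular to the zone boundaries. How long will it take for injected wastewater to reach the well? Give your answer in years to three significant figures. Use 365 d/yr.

Total head drop ΔH = 152.12 − 140.92 = 11.20 m
Steady 1-D flow in series ⇒ the Darcy flux q is identical in every zone and the zone head losses add (resistances L/K in series).
Σ(L/K) = 597/1.62 + 136/74.9 + 284/160 = 368.5 + 1.816 + 1.775 = 372.1 d
q = ΔH / Σ(L/K) = 11.20 / 372.1 = 0.03010 m/d (same in every zone)
Zone A: v = q/n = 0.03010/0.38 = 0.07921 m/d → t_A = 597/0.07921 = 7537 d
Zone B: v = q/n = 0.03010/0.28 = 0.1075 m/d → t_B = 136/0.1075 = 1265 d
Zone C: v = q/n = 0.03010/0.25 = 0.1204 m/d → t_C = 284/0.1204 = 2359 d
Total t = 7537 + 1265 + 2359 = 11160 d
   = 11160 / 365 = 30.6 yr

30.6 years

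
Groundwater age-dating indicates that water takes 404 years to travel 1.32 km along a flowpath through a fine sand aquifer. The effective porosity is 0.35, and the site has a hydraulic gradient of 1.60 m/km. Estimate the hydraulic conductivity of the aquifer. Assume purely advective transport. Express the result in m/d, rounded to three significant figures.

1.96 m/d

t = 404 years = 147500 d
L = 1.32 km = 1320 m
v = L / t = 1320 / 147500 = 0.008952 m/d
K = v · n / i = 0.008952 × 0.35 / 0.0016 = 1.96 m/d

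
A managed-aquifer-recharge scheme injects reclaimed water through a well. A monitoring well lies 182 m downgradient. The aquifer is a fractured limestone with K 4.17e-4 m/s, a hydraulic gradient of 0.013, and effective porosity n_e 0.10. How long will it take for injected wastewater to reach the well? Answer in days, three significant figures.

K = 4.17e-4 m/s × 86400 s/d = 36.03 m/d
q = Ki = 36.03 × 0.013 = 0.4684 m/d
Seepage velocity v = q / n = 0.4684 / 0.10 = 4.684 m/d
t = L / v = 182 / 4.684 = 38.86 d

38.9 days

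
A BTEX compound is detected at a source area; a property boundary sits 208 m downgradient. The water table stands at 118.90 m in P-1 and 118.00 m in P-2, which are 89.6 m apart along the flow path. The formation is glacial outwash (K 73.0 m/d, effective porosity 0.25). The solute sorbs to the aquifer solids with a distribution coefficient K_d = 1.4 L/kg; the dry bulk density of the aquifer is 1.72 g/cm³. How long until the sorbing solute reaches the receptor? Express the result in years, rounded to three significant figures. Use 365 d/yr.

Hydraulic gradient i = (118.90 − 118.00) / 89.6 = 0.90 / 89.6 = 0.01004
Specific discharge q = 73.0 × 0.01004 = 0.7333 m/d
Average linear velocity = 0.7333 / 0.25 = 2.933 m/d
Retardation R = 1 + ρ_b·K_d/n = 1 + 1.72×1.4/0.25 = 10.63
Contaminant velocity v_c = v/R = 2.933/10.63 = 0.2759 m/d
t = L/v_c = 208/0.2759 = 754.0 d
   = 754.0/365 = 2.07 yr

2.07 years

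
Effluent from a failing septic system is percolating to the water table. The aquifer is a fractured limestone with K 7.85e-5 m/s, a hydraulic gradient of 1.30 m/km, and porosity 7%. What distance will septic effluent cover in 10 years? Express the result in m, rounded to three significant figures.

460 m

K = 7.85e-5 m/s × 86400 s/d = 6.782 m/d
Darcy flux q = K·i = 6.782 × 0.0013 = 0.008817 m/d
Average linear velocity = 0.008817 / 0.07 = 0.1260 m/d
T = 10 yr × 365 = 3650 d
L = v × T = 0.1260 × 3650 = 459.7 m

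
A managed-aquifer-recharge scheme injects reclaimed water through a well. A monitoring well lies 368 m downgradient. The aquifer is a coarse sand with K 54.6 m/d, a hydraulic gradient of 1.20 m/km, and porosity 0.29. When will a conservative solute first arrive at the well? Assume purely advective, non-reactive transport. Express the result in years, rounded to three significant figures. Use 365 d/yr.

4.46 years

Specific discharge q = 54.6 × 0.0012 = 0.06552 m/d
Seepage velocity v = q / n = 0.06552 / 0.29 = 0.2259 m/d
t = L / v = 368 / 0.2259 = 1629 d
   = 1629 / 365 = 4.46 yr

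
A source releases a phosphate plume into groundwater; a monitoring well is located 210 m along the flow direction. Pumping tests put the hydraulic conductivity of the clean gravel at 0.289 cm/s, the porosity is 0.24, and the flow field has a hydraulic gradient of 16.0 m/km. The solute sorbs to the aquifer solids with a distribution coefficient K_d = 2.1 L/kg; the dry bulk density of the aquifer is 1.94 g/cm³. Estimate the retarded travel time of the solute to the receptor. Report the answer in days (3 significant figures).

227 days

K = 0.289 cm/s × 864 = 249.7 m/d
Darcy flux q = K·i = 249.7 × 0.016 = 3.995 m/d
Average linear velocity = 3.995 / 0.24 = 16.65 m/d
Retardation R = 1 + ρ_b·K_d/n = 1 + 1.94×2.1/0.24 = 17.98
Contaminant velocity v_c = v/R = 16.65/17.98 = 0.9261 m/d
t = L/v_c = 210/0.9261 = 226.8 d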